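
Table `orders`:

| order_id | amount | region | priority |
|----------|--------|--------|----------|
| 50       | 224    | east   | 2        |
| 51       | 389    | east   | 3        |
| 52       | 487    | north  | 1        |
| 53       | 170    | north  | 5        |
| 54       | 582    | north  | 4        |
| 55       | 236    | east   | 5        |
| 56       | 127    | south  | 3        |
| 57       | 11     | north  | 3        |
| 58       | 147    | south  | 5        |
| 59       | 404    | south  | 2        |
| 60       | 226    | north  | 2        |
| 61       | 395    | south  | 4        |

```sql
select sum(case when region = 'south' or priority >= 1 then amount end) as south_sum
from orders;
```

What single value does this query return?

3398

order_id=50: ✓ → 224
order_id=51: ✓ → 389
order_id=52: ✓ → 487
order_id=53: ✓ → 170
order_id=54: ✓ → 582
order_id=55: ✓ → 236
order_id=56: ✓ → 127
order_id=57: ✓ → 11
order_id=58: ✓ → 147
order_id=59: ✓ → 404
order_id=60: ✓ → 226
order_id=61: ✓ → 395
south_sum = 224 + 389 + 487 + 170 + 582 + 236 + 127 + 11 + 147 + 404 + 226 + 395 = 3398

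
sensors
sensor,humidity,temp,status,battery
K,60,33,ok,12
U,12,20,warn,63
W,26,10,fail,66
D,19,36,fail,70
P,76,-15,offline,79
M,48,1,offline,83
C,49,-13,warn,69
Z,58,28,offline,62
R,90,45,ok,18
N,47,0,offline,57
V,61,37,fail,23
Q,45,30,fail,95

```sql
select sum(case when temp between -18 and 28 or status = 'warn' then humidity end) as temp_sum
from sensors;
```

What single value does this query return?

sensor=K: ✗
sensor=U: ✓ → 12
sensor=W: ✓ → 26
sensor=D: ✗
sensor=P: ✓ → 76
sensor=M: ✓ → 48
sensor=C: ✓ → 49
sensor=Z: ✓ → 58
sensor=R: ✗
sensor=N: ✓ → 47
sensor=V: ✗
sensor=Q: ✗
temp_sum = 12 + 26 + 76 + 48 + 49 + 58 + 47 = 316

316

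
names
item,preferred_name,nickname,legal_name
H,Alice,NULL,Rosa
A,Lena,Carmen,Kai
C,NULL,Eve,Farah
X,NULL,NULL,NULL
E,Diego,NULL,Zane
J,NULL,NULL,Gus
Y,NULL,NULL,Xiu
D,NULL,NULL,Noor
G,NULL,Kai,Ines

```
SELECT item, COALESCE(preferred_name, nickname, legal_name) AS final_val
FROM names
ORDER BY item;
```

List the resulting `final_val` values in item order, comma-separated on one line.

Lena, Eve, Noor, Diego, Kai, Alice, Gus, NULL, Xiu

item=A: preferred_name=Lena → Lena
item=C: preferred_name=NULL, nickname=Eve → Eve
item=D: preferred_name=NULL, nickname=NULL, legal_name=Noor → Noor
item=E: preferred_name=Diego → Diego
item=G: preferred_name=NULL, nickname=Kai → Kai
item=H: preferred_name=Alice → Alice
item=J: preferred_name=NULL, nickname=NULL, legal_name=Gus → Gus
item=X: preferred_name=NULL, nickname=NULL, legal_name=NULL (all NULL) → NULL
item=Y: preferred_name=NULL, nickname=NULL, legal_name=Xiu → Xiu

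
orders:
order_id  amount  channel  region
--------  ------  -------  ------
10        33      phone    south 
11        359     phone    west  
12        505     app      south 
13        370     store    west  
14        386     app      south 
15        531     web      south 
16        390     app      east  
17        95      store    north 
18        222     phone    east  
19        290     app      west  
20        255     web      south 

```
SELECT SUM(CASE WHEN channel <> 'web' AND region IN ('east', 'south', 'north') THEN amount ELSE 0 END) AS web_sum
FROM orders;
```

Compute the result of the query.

order_id=10: ✓ → 33
order_id=11: ✗
order_id=12: ✓ → 505
order_id=13: ✗
order_id=14: ✓ → 386
order_id=15: ✗
order_id=16: ✓ → 390
order_id=17: ✓ → 95
order_id=18: ✓ → 222
order_id=19: ✗
order_id=20: ✗
web_sum = 33 + 505 + 386 + 390 + 95 + 222 = 1631

1631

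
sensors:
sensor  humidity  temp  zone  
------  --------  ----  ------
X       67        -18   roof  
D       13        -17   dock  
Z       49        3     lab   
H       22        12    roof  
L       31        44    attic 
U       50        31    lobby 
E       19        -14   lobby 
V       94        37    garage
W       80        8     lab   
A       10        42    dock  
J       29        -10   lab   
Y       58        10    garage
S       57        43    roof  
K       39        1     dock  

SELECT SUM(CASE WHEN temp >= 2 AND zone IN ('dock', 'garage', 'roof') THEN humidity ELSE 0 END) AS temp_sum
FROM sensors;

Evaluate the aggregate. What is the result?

241

sensor=X: ✗
sensor=D: ✗
sensor=Z: ✗
sensor=H: ✓ → 22
sensor=L: ✗
sensor=U: ✗
sensor=E: ✗
sensor=V: ✓ → 94
sensor=W: ✗
sensor=A: ✓ → 10
sensor=J: ✗
sensor=Y: ✓ → 58
sensor=S: ✓ → 57
sensor=K: ✗
temp_sum = 22 + 94 + 10 + 58 + 57 = 241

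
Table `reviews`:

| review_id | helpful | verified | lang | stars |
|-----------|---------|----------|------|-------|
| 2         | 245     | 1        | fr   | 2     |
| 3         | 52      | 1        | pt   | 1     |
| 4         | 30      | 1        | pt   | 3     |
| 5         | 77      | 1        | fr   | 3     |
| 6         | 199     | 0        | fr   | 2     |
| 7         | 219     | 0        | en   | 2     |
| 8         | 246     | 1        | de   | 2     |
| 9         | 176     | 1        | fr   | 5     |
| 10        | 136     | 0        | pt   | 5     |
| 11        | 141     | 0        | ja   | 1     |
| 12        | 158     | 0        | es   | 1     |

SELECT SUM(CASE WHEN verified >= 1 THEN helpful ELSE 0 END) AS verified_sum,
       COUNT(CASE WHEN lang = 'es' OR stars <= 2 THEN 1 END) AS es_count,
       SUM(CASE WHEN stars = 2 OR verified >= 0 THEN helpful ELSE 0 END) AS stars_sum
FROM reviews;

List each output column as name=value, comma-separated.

verified_sum=826, es_count=7, stars_sum=1679

[verified_sum: verified >= 1]
review_id=2: ✓ → 245
review_id=3: ✓ → 52
review_id=4: ✓ → 30
review_id=5: ✓ → 77
review_id=6: ✗
review_id=7: ✗
review_id=8: ✓ → 246
review_id=9: ✓ → 176
review_id=10: ✗
review_id=11: ✗
review_id=12: ✗
verified_sum = 245 + 52 + 30 + 77 + 246 + 176 = 826
—
[es_count: lang = 'es' OR stars <= 2]
review_id=2: ✓ → 1
review_id=3: ✓ → 1
review_id=4: ✗
review_id=5: ✗
review_id=6: ✓ → 1
review_id=7: ✓ → 1
review_id=8: ✓ → 1
review_id=9: ✗
review_id=10: ✗
review_id=11: ✓ → 1
review_id=12: ✓ → 1
es_count = COUNT(1, 1, 1, 1, 1, 1, 1) = 7
—
[stars_sum: stars = 2 OR verified >= 0]
review_id=2: ✓ → 245
review_id=3: ✓ → 52
review_id=4: ✓ → 30
review_id=5: ✓ → 77
review_id=6: ✓ → 199
review_id=7: ✓ → 219
review_id=8: ✓ → 246
review_id=9: ✓ → 176
review_id=10: ✓ → 136
review_id=11: ✓ → 141
review_id=12: ✓ → 158
stars_sum = 245 + 52 + 30 + 77 + 199 + 219 + 246 + 176 + 136 + 141 + 158 = 1679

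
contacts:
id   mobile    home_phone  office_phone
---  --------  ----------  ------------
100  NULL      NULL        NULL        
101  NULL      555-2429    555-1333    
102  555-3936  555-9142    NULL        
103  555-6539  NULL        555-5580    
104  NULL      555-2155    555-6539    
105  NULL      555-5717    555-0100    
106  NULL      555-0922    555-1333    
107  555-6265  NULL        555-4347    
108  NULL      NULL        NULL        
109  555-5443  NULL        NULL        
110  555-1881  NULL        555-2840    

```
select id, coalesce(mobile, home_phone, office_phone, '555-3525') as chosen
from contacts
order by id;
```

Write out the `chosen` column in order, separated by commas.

id=100: mobile=NULL, home_phone=NULL, office_phone=NULL, → literal 555-3525 → 555-3525
id=101: mobile=NULL, home_phone=555-2429 → 555-2429
id=102: mobile=555-3936 → 555-3936
id=103: mobile=555-6539 → 555-6539
id=104: mobile=NULL, home_phone=555-2155 → 555-2155
id=105: mobile=NULL, home_phone=555-5717 → 555-5717
id=106: mobile=NULL, home_phone=555-0922 → 555-0922
id=107: mobile=555-6265 → 555-6265
id=108: mobile=NULL, home_phone=NULL, office_phone=NULL, → literal 555-3525 → 555-3525
id=109: mobile=555-5443 → 555-5443
id=110: mobile=555-1881 → 555-1881

555-3525, 555-2429, 555-3936, 555-6539, 555-2155, 555-5717, 555-0922, 555-6265, 555-3525, 555-5443, 555-1881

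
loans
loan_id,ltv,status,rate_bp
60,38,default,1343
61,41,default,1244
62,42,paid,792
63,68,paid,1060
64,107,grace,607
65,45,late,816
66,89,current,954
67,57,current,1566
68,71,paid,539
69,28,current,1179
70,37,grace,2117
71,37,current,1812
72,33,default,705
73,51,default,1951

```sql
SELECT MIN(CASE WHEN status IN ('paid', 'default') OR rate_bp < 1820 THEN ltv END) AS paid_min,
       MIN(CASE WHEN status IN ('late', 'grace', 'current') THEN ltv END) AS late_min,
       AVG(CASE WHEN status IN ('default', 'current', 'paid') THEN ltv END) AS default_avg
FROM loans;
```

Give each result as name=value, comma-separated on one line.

[paid_min: status IN ('paid', 'default') OR rate_bp < 1820]
loan_id=60: ✓ → 38
loan_id=61: ✓ → 41
loan_id=62: ✓ → 42
loan_id=63: ✓ → 68
loan_id=64: ✓ → 107
loan_id=65: ✓ → 45
loan_id=66: ✓ → 89
loan_id=67: ✓ → 57
loan_id=68: ✓ → 71
loan_id=69: ✓ → 28
loan_id=70: ✗
loan_id=71: ✓ → 37
loan_id=72: ✓ → 33
loan_id=73: ✓ → 51
paid_min = MIN(38, 41, 42, 68, 107, 45, 89, 57, 71, 28, 37, 33, 51) = 28
—
[late_min: status IN ('late', 'grace', 'current')]
loan_id=60: ✗
loan_id=61: ✗
loan_id=62: ✗
loan_id=63: ✗
loan_id=64: ✓ → 107
loan_id=65: ✓ → 45
loan_id=66: ✓ → 89
loan_id=67: ✓ → 57
loan_id=68: ✗
loan_id=69: ✓ → 28
loan_id=70: ✓ → 37
loan_id=71: ✓ → 37
loan_id=72: ✗
loan_id=73: ✗
late_min = MIN(107, 45, 89, 57, 28, 37, 37) = 28
—
[default_avg: status IN ('default', 'current', 'paid')]
loan_id=60: ✓ → 38
loan_id=61: ✓ → 41
loan_id=62: ✓ → 42
loan_id=63: ✓ → 68
loan_id=64: ✗
loan_id=65: ✗
loan_id=66: ✓ → 89
loan_id=67: ✓ → 57
loan_id=68: ✓ → 71
loan_id=69: ✓ → 28
loan_id=70: ✗
loan_id=71: ✓ → 37
loan_id=72: ✓ → 33
loan_id=73: ✓ → 51
default_avg = (38 + 41 + 42 + 68 + 89 + 57 + 71 + 28 + 37 + 33 + 51) / 11 = 50.4545454545

paid_min=28, late_min=28, default_avg=50.4545454545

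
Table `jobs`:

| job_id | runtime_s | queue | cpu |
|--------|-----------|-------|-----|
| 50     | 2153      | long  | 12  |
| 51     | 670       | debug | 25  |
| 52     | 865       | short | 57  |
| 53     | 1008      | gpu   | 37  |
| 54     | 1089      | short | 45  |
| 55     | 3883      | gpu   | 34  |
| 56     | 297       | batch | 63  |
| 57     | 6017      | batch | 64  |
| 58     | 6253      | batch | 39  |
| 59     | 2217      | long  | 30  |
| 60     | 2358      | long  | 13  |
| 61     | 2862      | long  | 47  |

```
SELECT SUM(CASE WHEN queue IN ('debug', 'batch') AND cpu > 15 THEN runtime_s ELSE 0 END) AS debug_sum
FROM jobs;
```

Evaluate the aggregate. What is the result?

job_id=50: ✗
job_id=51: ✓ → 670
job_id=52: ✗
job_id=53: ✗
job_id=54: ✗
job_id=55: ✗
job_id=56: ✓ → 297
job_id=57: ✓ → 6017
job_id=58: ✓ → 6253
job_id=59: ✗
job_id=60: ✗
job_id=61: ✗
debug_sum = 670 + 297 + 6017 + 6253 = 13237

13237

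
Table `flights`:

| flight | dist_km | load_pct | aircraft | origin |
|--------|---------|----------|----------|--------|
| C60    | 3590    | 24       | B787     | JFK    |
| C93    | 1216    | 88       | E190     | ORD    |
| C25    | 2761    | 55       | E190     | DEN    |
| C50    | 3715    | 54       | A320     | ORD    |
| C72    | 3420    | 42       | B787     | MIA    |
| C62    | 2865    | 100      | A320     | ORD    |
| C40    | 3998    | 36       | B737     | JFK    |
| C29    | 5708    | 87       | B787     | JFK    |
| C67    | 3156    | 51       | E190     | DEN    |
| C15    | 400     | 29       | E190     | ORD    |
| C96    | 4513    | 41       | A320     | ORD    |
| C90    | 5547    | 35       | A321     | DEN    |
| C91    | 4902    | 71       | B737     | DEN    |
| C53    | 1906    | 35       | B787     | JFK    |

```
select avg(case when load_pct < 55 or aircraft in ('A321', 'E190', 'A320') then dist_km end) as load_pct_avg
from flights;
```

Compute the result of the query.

3090.5833333333

flight=C60: ✓ → 3590
flight=C93: ✓ → 1216
flight=C25: ✓ → 2761
flight=C50: ✓ → 3715
flight=C72: ✓ → 3420
flight=C62: ✓ → 2865
flight=C40: ✓ → 3998
flight=C29: ✗
flight=C67: ✓ → 3156
flight=C15: ✓ → 400
flight=C96: ✓ → 4513
flight=C90: ✓ → 5547
flight=C91: ✗
flight=C53: ✓ → 1906
load_pct_avg = (3590 + 1216 + 2761 + 3715 + 3420 + 2865 + 3998 + 3156 + 400 + 4513 + 5547 + 1906) / 12 = 3090.5833333333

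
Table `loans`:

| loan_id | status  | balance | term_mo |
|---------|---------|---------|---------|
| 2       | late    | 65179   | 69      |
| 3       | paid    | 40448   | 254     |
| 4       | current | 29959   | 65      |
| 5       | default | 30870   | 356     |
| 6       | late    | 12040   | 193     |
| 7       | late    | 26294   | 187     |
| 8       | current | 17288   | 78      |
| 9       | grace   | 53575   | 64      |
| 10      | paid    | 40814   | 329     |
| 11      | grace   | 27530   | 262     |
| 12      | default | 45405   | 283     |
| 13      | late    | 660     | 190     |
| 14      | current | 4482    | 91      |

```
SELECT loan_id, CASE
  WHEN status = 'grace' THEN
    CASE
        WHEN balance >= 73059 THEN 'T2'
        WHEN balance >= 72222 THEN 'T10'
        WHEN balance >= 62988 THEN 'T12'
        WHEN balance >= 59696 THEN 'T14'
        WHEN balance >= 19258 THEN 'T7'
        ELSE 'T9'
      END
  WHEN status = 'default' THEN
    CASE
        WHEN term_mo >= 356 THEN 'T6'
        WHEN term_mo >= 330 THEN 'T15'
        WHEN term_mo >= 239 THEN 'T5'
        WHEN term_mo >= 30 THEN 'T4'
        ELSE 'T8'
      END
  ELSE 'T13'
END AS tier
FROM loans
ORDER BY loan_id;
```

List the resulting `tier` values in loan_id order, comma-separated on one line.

loan_id=2: status='late' → outer ELSE → T13
loan_id=3: status='paid' → outer ELSE → T13
loan_id=4: status='current' → outer ELSE → T13
loan_id=5: status='default' → inner[term_mo >= 356] → T6
loan_id=6: status='late' → outer ELSE → T13
loan_id=7: status='late' → outer ELSE → T13
loan_id=8: status='current' → outer ELSE → T13
loan_id=9: status='grace' → inner[balance >= 19258] → T7
loan_id=10: status='paid' → outer ELSE → T13
loan_id=11: status='grace' → inner[balance >= 19258] → T7
loan_id=12: status='default' → inner[term_mo >= 239] → T5
loan_id=13: status='late' → outer ELSE → T13
loan_id=14: status='current' → outer ELSE → T13

T13, T13, T13, T6, T13, T13, T13, T7, T13, T7, T5, T13, T13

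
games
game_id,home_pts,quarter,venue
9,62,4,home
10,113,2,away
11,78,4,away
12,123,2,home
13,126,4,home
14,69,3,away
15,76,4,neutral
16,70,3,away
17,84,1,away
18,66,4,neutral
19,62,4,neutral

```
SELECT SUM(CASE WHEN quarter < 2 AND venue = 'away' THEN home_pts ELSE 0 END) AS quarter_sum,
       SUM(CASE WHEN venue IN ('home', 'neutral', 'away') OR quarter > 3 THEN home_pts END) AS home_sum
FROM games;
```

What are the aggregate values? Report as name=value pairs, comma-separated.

[quarter_sum: quarter < 2 AND venue = 'away']
game_id=9: ✗
game_id=10: ✗
game_id=11: ✗
game_id=12: ✗
game_id=13: ✗
game_id=14: ✗
game_id=15: ✗
game_id=16: ✗
game_id=17: ✓ → 84
game_id=18: ✗
game_id=19: ✗
quarter_sum = 84
—
[home_sum: venue IN ('home', 'neutral', 'away') OR quarter > 3]
game_id=9: ✓ → 62
game_id=10: ✓ → 113
game_id=11: ✓ → 78
game_id=12: ✓ → 123
game_id=13: ✓ → 126
game_id=14: ✓ → 69
game_id=15: ✓ → 76
game_id=16: ✓ → 70
game_id=17: ✓ → 84
game_id=18: ✓ → 66
game_id=19: ✓ → 62
home_sum = 62 + 113 + 78 + 123 + 126 + 69 + 76 + 70 + 84 + 66 + 62 = 929

quarter_sum=84, home_sum=929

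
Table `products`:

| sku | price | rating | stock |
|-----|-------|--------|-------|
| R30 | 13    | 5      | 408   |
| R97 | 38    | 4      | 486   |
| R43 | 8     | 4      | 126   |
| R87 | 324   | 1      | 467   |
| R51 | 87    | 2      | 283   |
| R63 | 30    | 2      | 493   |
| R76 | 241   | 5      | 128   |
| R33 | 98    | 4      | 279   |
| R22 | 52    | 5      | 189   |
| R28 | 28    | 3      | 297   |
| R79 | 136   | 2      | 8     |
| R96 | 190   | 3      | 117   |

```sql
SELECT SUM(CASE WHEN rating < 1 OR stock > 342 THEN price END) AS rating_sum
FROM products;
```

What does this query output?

405

sku=R30: ✓ → 13
sku=R97: ✓ → 38
sku=R43: ✗
sku=R87: ✓ → 324
sku=R51: ✗
sku=R63: ✓ → 30
sku=R76: ✗
sku=R33: ✗
sku=R22: ✗
sku=R28: ✗
sku=R79: ✗
sku=R96: ✗
rating_sum = 13 + 38 + 324 + 30 = 405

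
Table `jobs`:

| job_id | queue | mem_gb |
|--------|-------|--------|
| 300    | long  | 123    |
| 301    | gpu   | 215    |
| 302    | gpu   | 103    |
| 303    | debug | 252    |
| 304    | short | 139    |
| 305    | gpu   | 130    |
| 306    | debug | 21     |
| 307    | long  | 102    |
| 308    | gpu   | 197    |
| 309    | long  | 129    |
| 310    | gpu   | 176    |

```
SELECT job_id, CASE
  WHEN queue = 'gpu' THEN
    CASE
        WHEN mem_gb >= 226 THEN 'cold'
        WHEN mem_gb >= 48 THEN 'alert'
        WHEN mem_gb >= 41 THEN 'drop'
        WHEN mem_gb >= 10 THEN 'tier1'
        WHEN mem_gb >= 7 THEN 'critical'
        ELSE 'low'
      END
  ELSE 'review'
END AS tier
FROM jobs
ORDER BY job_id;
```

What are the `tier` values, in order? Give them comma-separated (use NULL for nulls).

review, alert, alert, review, review, alert, review, review, alert, review, alert

job_id=300: queue='long' → outer ELSE → review
job_id=301: queue='gpu' → inner[mem_gb >= 48] → alert
job_id=302: queue='gpu' → inner[mem_gb >= 48] → alert
job_id=303: queue='debug' → outer ELSE → review
job_id=304: queue='short' → outer ELSE → review
job_id=305: queue='gpu' → inner[mem_gb >= 48] → alert
job_id=306: queue='debug' → outer ELSE → review
job_id=307: queue='long' → outer ELSE → review
job_id=308: queue='gpu' → inner[mem_gb >= 48] → alert
job_id=309: queue='long' → outer ELSE → review
job_id=310: queue='gpu' → inner[mem_gb >= 48] → alert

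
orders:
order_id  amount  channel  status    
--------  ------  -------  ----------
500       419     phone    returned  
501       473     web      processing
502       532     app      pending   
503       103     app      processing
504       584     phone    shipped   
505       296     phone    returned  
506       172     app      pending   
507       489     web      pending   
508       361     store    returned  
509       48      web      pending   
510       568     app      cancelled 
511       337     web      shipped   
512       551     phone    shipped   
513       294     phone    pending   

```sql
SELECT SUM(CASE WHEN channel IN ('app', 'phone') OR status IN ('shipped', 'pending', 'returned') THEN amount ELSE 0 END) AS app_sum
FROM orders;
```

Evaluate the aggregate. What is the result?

4754

order_id=500: ✓ → 419
order_id=501: ✗
order_id=502: ✓ → 532
order_id=503: ✓ → 103
order_id=504: ✓ → 584
order_id=505: ✓ → 296
order_id=506: ✓ → 172
order_id=507: ✓ → 489
order_id=508: ✓ → 361
order_id=509: ✓ → 48
order_id=510: ✓ → 568
order_id=511: ✓ → 337
order_id=512: ✓ → 551
order_id=513: ✓ → 294
app_sum = 419 + 532 + 103 + 584 + 296 + 172 + 489 + 361 + 48 + 568 + 337 + 551 + 294 = 4754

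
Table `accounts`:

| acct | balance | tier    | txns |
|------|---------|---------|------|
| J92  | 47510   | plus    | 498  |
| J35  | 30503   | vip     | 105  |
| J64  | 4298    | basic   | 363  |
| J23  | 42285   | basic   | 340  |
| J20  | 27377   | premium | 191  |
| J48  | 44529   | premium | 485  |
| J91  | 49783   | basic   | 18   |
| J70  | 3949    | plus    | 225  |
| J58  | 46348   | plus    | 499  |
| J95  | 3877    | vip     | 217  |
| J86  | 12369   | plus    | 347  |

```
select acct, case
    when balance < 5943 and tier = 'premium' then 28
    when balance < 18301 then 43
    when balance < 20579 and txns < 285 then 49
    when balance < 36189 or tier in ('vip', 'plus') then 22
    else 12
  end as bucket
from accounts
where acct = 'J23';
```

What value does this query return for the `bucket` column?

acct = J23: balance=42285, tier=basic, txns=340.
balance < 5943 and tier = 'premium' → false
balance < 18301 → false
balance < 20579 and txns < 285 → false
balance < 36189 or tier in ('vip', 'plus') → false
No prior WHEN matched → ELSE → 12

12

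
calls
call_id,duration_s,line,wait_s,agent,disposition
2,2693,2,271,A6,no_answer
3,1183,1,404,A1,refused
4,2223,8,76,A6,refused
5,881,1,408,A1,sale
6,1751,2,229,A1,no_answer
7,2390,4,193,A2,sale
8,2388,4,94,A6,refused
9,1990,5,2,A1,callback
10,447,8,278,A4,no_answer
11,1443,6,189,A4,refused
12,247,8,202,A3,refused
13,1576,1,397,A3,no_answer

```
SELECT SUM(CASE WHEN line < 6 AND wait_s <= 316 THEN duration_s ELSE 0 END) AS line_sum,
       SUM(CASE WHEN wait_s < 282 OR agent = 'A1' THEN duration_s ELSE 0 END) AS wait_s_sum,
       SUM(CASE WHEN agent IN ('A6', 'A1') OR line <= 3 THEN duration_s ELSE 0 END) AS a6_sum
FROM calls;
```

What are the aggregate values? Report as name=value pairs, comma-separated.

line_sum=11212, wait_s_sum=17636, a6_sum=14685

[line_sum: line < 6 AND wait_s <= 316]
call_id=2: ✓ → 2693
call_id=3: ✗
call_id=4: ✗
call_id=5: ✗
call_id=6: ✓ → 1751
call_id=7: ✓ → 2390
call_id=8: ✓ → 2388
call_id=9: ✓ → 1990
call_id=10: ✗
call_id=11: ✗
call_id=12: ✗
call_id=13: ✗
line_sum = 2693 + 1751 + 2390 + 2388 + 1990 = 11212
—
[wait_s_sum: wait_s < 282 OR agent = 'A1']
call_id=2: ✓ → 2693
call_id=3: ✓ → 1183
call_id=4: ✓ → 2223
call_id=5: ✓ → 881
call_id=6: ✓ → 1751
call_id=7: ✓ → 2390
call_id=8: ✓ → 2388
call_id=9: ✓ → 1990
call_id=10: ✓ → 447
call_id=11: ✓ → 1443
call_id=12: ✓ → 247
call_id=13: ✗
wait_s_sum = 2693 + 1183 + 2223 + 881 + 1751 + 2390 + 2388 + 1990 + 447 + 1443 + 247 = 17636
—
[a6_sum: agent IN ('A6', 'A1') OR line <= 3]
call_id=2: ✓ → 2693
call_id=3: ✓ → 1183
call_id=4: ✓ → 2223
call_id=5: ✓ → 881
call_id=6: ✓ → 1751
call_id=7: ✗
call_id=8: ✓ → 2388
call_id=9: ✓ → 1990
call_id=10: ✗
call_id=11: ✗
call_id=12: ✗
call_id=13: ✓ → 1576
a6_sum = 2693 + 1183 + 2223 + 881 + 1751 + 2388 + 1990 + 1576 = 14685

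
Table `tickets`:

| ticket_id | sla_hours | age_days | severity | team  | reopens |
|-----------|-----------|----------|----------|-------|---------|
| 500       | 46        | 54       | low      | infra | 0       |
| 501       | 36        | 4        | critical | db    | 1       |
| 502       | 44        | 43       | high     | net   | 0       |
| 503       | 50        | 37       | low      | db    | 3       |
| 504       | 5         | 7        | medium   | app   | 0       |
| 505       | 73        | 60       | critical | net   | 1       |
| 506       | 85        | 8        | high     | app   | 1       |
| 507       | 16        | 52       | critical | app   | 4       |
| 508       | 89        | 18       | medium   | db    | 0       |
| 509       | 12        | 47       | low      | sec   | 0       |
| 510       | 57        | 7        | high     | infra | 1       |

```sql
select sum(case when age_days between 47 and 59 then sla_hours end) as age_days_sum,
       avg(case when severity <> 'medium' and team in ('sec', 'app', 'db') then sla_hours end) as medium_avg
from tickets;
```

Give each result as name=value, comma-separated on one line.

age_days_sum=74, medium_avg=39.8

[age_days_sum: age_days between 47 and 59]
ticket_id=500: ✓ → 46
ticket_id=501: ✗
ticket_id=502: ✗
ticket_id=503: ✗
ticket_id=504: ✗
ticket_id=505: ✗
ticket_id=506: ✗
ticket_id=507: ✓ → 16
ticket_id=508: ✗
ticket_id=509: ✓ → 12
ticket_id=510: ✗
age_days_sum = 46 + 16 + 12 = 74
—
[medium_avg: severity <> 'medium' and team in ('sec', 'app', 'db')]
ticket_id=500: ✗
ticket_id=501: ✓ → 36
ticket_id=502: ✗
ticket_id=503: ✓ → 50
ticket_id=504: ✗
ticket_id=505: ✗
ticket_id=506: ✓ → 85
ticket_id=507: ✓ → 16
ticket_id=508: ✗
ticket_id=509: ✓ → 12
ticket_id=510: ✗
medium_avg = (36 + 50 + 85 + 16 + 12) / 5 = 39.8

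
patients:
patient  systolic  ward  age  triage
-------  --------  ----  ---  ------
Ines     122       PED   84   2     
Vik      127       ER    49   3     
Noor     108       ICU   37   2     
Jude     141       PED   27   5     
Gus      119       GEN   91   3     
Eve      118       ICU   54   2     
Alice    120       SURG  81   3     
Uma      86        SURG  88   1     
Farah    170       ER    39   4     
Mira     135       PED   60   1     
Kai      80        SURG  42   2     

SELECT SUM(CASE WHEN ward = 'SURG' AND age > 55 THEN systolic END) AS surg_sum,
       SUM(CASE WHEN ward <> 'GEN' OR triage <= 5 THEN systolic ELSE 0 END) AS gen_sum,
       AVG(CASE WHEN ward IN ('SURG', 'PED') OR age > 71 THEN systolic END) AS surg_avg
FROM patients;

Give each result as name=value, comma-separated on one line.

[surg_sum: ward = 'SURG' AND age > 55]
patient=Ines: ✗
patient=Vik: ✗
patient=Noor: ✗
patient=Jude: ✗
patient=Gus: ✗
patient=Eve: ✗
patient=Alice: ✓ → 120
patient=Uma: ✓ → 86
patient=Farah: ✗
patient=Mira: ✗
patient=Kai: ✗
surg_sum = 120 + 86 = 206
—
[gen_sum: ward <> 'GEN' OR triage <= 5]
patient=Ines: ✓ → 122
patient=Vik: ✓ → 127
patient=Noor: ✓ → 108
patient=Jude: ✓ → 141
patient=Gus: ✓ → 119
patient=Eve: ✓ → 118
patient=Alice: ✓ → 120
patient=Uma: ✓ → 86
patient=Farah: ✓ → 170
patient=Mira: ✓ → 135
patient=Kai: ✓ → 80
gen_sum = 122 + 127 + 108 + 141 + 119 + 118 + 120 + 86 + 170 + 135 + 80 = 1326
—
[surg_avg: ward IN ('SURG', 'PED') OR age > 71]
patient=Ines: ✓ → 122
patient=Vik: ✗
patient=Noor: ✗
patient=Jude: ✓ → 141
patient=Gus: ✓ → 119
patient=Eve: ✗
patient=Alice: ✓ → 120
patient=Uma: ✓ → 86
patient=Farah: ✗
patient=Mira: ✓ → 135
patient=Kai: ✓ → 80
surg_avg = (122 + 141 + 119 + 120 + 86 + 135 + 80) / 7 = 114.7142857143

surg_sum=206, gen_sum=1326, surg_avg=114.7142857143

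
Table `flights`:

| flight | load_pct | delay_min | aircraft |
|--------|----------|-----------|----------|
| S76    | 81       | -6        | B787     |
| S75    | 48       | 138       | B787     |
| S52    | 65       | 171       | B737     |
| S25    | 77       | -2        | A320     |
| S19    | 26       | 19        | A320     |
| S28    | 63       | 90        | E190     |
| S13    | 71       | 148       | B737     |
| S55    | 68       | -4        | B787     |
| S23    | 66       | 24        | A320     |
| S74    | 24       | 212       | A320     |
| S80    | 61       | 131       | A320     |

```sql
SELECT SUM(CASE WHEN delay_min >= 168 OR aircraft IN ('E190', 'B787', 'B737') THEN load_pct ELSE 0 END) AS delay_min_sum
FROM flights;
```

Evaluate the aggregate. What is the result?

420

flight=S76: ✓ → 81
flight=S75: ✓ → 48
flight=S52: ✓ → 65
flight=S25: ✗
flight=S19: ✗
flight=S28: ✓ → 63
flight=S13: ✓ → 71
flight=S55: ✓ → 68
flight=S23: ✗
flight=S74: ✓ → 24
flight=S80: ✗
delay_min_sum = 81 + 48 + 65 + 63 + 71 + 68 + 24 = 420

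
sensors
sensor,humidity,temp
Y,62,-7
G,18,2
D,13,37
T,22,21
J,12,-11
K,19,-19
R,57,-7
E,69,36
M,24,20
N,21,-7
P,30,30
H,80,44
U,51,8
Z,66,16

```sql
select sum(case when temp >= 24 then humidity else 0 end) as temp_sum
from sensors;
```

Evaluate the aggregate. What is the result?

sensor=Y: ✗
sensor=G: ✗
sensor=D: ✓ → 13
sensor=T: ✗
sensor=J: ✗
sensor=K: ✗
sensor=R: ✗
sensor=E: ✓ → 69
sensor=M: ✗
sensor=N: ✗
sensor=P: ✓ → 30
sensor=H: ✓ → 80
sensor=U: ✗
sensor=Z: ✗
temp_sum = 13 + 69 + 30 + 80 = 192

192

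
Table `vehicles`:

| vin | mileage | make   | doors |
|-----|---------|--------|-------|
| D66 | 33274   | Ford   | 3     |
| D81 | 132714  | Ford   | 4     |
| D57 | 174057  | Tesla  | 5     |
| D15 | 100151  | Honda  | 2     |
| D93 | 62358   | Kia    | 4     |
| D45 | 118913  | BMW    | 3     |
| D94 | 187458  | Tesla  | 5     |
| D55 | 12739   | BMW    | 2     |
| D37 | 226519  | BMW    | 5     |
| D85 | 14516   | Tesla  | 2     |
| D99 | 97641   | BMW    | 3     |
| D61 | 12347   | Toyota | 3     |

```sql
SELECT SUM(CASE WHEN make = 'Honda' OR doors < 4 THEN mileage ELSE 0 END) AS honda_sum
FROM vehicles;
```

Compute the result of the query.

389581

vin=D66: ✓ → 33274
vin=D81: ✗
vin=D57: ✗
vin=D15: ✓ → 100151
vin=D93: ✗
vin=D45: ✓ → 118913
vin=D94: ✗
vin=D55: ✓ → 12739
vin=D37: ✗
vin=D85: ✓ → 14516
vin=D99: ✓ → 97641
vin=D61: ✓ → 12347
honda_sum = 33274 + 100151 + 118913 + 12739 + 14516 + 97641 + 12347 = 389581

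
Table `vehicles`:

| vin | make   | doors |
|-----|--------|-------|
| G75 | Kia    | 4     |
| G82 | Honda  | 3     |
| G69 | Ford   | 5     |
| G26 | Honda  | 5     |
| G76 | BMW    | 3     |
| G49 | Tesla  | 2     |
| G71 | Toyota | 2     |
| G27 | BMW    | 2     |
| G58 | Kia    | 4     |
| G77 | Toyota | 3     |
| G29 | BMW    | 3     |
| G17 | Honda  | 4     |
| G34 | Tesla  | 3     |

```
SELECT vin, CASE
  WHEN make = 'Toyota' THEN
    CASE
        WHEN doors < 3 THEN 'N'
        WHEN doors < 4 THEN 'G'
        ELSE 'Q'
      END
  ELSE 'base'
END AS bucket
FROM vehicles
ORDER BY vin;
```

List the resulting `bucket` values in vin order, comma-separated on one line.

base, base, base, base, base, base, base, base, N, base, base, G, base

vin=G17: make='Honda' → outer ELSE → base
vin=G26: make='Honda' → outer ELSE → base
vin=G27: make='BMW' → outer ELSE → base
vin=G29: make='BMW' → outer ELSE → base
vin=G34: make='Tesla' → outer ELSE → base
vin=G49: make='Tesla' → outer ELSE → base
vin=G58: make='Kia' → outer ELSE → base
vin=G69: make='Ford' → outer ELSE → base
vin=G71: make='Toyota' → inner[doors < 3] → N
vin=G75: make='Kia' → outer ELSE → base
vin=G76: make='BMW' → outer ELSE → base
vin=G77: make='Toyota' → inner[doors < 4] → G
vin=G82: make='Honda' → outer ELSE → base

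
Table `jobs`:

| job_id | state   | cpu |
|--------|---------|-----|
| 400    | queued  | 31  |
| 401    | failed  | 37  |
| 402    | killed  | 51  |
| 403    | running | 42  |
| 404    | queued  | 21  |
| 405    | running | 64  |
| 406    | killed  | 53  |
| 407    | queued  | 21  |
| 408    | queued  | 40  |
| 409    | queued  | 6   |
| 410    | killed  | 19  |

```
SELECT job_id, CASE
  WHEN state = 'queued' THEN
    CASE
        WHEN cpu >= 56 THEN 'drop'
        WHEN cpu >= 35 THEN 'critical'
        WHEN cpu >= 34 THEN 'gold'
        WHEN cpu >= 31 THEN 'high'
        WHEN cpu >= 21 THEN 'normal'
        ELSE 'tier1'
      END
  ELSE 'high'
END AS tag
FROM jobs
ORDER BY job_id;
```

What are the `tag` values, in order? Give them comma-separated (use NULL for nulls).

job_id=400: state='queued' → inner[cpu >= 31] → high
job_id=401: state='failed' → outer ELSE → high
job_id=402: state='killed' → outer ELSE → high
job_id=403: state='running' → outer ELSE → high
job_id=404: state='queued' → inner[cpu >= 21] → normal
job_id=405: state='running' → outer ELSE → high
job_id=406: state='killed' → outer ELSE → high
job_id=407: state='queued' → inner[cpu >= 21] → normal
job_id=408: state='queued' → inner[cpu >= 35] → critical
job_id=409: state='queued' → inner[ELSE] → tier1
job_id=410: state='killed' → outer ELSE → high

high, high, high, high, normal, high, high, normal, critical, tier1, high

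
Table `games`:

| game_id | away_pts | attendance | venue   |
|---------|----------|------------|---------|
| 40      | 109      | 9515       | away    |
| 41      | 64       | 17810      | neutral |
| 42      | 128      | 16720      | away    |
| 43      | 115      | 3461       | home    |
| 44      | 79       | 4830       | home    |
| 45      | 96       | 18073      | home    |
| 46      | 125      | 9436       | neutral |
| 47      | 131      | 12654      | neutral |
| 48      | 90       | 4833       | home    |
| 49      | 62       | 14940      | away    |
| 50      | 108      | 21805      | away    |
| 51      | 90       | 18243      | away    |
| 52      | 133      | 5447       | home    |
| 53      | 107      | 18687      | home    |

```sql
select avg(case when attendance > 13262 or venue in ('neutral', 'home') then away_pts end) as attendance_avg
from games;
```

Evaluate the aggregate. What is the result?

game_id=40: ✗
game_id=41: ✓ → 64
game_id=42: ✓ → 128
game_id=43: ✓ → 115
game_id=44: ✓ → 79
game_id=45: ✓ → 96
game_id=46: ✓ → 125
game_id=47: ✓ → 131
game_id=48: ✓ → 90
game_id=49: ✓ → 62
game_id=50: ✓ → 108
game_id=51: ✓ → 90
game_id=52: ✓ → 133
game_id=53: ✓ → 107
attendance_avg = (64 + 128 + 115 + 79 + 96 + 125 + 131 + 90 + 62 + 108 + 90 + 133 + 107) / 13 = 102.1538461538

102.1538461538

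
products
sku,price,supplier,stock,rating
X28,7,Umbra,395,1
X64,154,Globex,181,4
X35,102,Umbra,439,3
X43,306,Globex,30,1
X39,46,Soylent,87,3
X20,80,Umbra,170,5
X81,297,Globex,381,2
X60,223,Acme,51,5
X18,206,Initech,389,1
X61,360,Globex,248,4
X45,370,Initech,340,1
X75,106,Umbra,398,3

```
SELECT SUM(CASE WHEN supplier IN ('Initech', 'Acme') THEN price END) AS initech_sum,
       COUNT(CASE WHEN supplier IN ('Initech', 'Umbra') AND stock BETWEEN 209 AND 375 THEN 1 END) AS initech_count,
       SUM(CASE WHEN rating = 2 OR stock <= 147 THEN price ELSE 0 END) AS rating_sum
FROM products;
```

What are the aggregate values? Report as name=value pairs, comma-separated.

[initech_sum: supplier IN ('Initech', 'Acme')]
sku=X28: ✗
sku=X64: ✗
sku=X35: ✗
sku=X43: ✗
sku=X39: ✗
sku=X20: ✗
sku=X81: ✗
sku=X60: ✓ → 223
sku=X18: ✓ → 206
sku=X61: ✗
sku=X45: ✓ → 370
sku=X75: ✗
initech_sum = 223 + 206 + 370 = 799
—
[initech_count: supplier IN ('Initech', 'Umbra') AND stock BETWEEN 209 AND 375]
sku=X28: ✗
sku=X64: ✗
sku=X35: ✗
sku=X43: ✗
sku=X39: ✗
sku=X20: ✗
sku=X81: ✗
sku=X60: ✗
sku=X18: ✗
sku=X61: ✗
sku=X45: ✓ → 1
sku=X75: ✗
initech_count = COUNT(1) = 1
—
[rating_sum: rating = 2 OR stock <= 147]
sku=X28: ✗
sku=X64: ✗
sku=X35: ✗
sku=X43: ✓ → 306
sku=X39: ✓ → 46
sku=X20: ✗
sku=X81: ✓ → 297
sku=X60: ✓ → 223
sku=X18: ✗
sku=X61: ✗
sku=X45: ✗
sku=X75: ✗
rating_sum = 306 + 46 + 297 + 223 = 872

initech_sum=799, initech_count=1, rating_sum=872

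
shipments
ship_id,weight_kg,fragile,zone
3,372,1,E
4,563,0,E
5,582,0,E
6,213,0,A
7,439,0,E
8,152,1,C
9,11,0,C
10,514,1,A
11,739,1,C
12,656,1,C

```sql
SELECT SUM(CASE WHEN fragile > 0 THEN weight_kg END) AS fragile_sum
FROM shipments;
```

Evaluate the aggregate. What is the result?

2433

ship_id=3: ✓ → 372
ship_id=4: ✗
ship_id=5: ✗
ship_id=6: ✗
ship_id=7: ✗
ship_id=8: ✓ → 152
ship_id=9: ✗
ship_id=10: ✓ → 514
ship_id=11: ✓ → 739
ship_id=12: ✓ → 656
fragile_sum = 372 + 152 + 514 + 739 + 656 = 2433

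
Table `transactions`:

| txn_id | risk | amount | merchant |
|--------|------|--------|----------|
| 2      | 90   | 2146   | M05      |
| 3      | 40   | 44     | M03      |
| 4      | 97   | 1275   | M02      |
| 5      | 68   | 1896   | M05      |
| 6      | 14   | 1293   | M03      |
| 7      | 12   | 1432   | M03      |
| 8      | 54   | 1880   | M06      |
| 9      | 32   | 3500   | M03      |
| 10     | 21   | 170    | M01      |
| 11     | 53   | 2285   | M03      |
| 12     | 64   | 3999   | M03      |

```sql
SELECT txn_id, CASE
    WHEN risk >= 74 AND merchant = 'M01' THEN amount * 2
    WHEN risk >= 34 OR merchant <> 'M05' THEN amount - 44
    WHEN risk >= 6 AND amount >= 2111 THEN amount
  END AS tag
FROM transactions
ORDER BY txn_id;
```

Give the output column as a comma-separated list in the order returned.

txn_id=2: risk >= 34 OR merchant <> 'M05' → 2102
txn_id=3: risk >= 34 OR merchant <> 'M05' → 0
txn_id=4: risk >= 34 OR merchant <> 'M05' → 1231
txn_id=5: risk >= 34 OR merchant <> 'M05' → 1852
txn_id=6: risk >= 34 OR merchant <> 'M05' → 1249
txn_id=7: risk >= 34 OR merchant <> 'M05' → 1388
txn_id=8: risk >= 34 OR merchant <> 'M05' → 1836
txn_id=9: risk >= 34 OR merchant <> 'M05' → 3456
txn_id=10: risk >= 34 OR merchant <> 'M05' → 126
txn_id=11: risk >= 34 OR merchant <> 'M05' → 2241
txn_id=12: risk >= 34 OR merchant <> 'M05' → 3955

2102, 0, 1231, 1852, 1249, 1388, 1836, 3456, 126, 2241, 3955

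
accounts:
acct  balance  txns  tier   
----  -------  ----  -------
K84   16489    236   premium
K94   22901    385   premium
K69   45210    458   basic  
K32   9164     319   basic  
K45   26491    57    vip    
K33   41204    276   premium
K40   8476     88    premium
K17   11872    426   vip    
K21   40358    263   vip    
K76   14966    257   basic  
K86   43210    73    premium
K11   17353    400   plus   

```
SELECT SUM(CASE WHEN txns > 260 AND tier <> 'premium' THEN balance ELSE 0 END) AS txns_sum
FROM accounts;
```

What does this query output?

123957

acct=K84: ✗
acct=K94: ✗
acct=K69: ✓ → 45210
acct=K32: ✓ → 9164
acct=K45: ✗
acct=K33: ✗
acct=K40: ✗
acct=K17: ✓ → 11872
acct=K21: ✓ → 40358
acct=K76: ✗
acct=K86: ✗
acct=K11: ✓ → 17353
txns_sum = 45210 + 9164 + 11872 + 40358 + 17353 = 123957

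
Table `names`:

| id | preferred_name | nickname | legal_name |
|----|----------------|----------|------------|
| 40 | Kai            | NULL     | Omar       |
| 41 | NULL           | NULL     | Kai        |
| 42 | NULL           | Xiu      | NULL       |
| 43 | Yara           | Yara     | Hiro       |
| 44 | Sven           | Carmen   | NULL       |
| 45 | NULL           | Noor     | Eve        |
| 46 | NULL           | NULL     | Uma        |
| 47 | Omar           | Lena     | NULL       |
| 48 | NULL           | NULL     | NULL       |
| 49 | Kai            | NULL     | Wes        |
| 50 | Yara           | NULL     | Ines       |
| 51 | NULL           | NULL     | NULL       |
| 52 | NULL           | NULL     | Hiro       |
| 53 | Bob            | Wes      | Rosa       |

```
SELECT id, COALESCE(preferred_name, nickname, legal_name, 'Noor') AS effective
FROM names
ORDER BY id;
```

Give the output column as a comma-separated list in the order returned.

Kai, Kai, Xiu, Yara, Sven, Noor, Uma, Omar, Noor, Kai, Yara, Noor, Hiro, Bob

id=40: preferred_name=Kai → Kai
id=41: preferred_name=NULL, nickname=NULL, legal_name=Kai → Kai
id=42: preferred_name=NULL, nickname=Xiu → Xiu
id=43: preferred_name=Yara → Yara
id=44: preferred_name=Sven → Sven
id=45: preferred_name=NULL, nickname=Noor → Noor
id=46: preferred_name=NULL, nickname=NULL, legal_name=Uma → Uma
id=47: preferred_name=Omar → Omar
id=48: preferred_name=NULL, nickname=NULL, legal_name=NULL, → literal Noor → Noor
id=49: preferred_name=Kai → Kai
id=50: preferred_name=Yara → Yara
id=51: preferred_name=NULL, nickname=NULL, legal_name=NULL, → literal Noor → Noor
id=52: preferred_name=NULL, nickname=NULL, legal_name=Hiro → Hiro
id=53: preferred_name=Bob → Bob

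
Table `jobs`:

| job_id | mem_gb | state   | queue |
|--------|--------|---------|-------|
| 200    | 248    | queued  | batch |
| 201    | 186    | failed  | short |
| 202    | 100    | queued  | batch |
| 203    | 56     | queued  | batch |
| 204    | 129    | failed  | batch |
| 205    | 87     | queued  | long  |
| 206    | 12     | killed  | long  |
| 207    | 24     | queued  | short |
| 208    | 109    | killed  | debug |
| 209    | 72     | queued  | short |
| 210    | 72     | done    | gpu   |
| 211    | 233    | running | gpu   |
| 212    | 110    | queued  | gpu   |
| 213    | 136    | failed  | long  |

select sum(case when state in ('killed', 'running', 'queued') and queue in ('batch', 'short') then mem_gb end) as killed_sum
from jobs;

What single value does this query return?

job_id=200: ✓ → 248
job_id=201: ✗
job_id=202: ✓ → 100
job_id=203: ✓ → 56
job_id=204: ✗
job_id=205: ✗
job_id=206: ✗
job_id=207: ✓ → 24
job_id=208: ✗
job_id=209: ✓ → 72
job_id=210: ✗
job_id=211: ✗
job_id=212: ✗
job_id=213: ✗
killed_sum = 248 + 100 + 56 + 24 + 72 = 500

500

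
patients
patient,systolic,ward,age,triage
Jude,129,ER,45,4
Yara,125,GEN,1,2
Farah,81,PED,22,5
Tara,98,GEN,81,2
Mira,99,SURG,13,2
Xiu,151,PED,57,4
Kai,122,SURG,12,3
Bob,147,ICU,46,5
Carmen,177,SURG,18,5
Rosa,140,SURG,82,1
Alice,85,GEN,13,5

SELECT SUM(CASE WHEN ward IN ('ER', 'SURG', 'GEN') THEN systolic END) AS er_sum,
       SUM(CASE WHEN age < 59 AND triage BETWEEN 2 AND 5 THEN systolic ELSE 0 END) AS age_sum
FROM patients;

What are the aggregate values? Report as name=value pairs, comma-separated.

[er_sum: ward IN ('ER', 'SURG', 'GEN')]
patient=Jude: ✓ → 129
patient=Yara: ✓ → 125
patient=Farah: ✗
patient=Tara: ✓ → 98
patient=Mira: ✓ → 99
patient=Xiu: ✗
patient=Kai: ✓ → 122
patient=Bob: ✗
patient=Carmen: ✓ → 177
patient=Rosa: ✓ → 140
patient=Alice: ✓ → 85
er_sum = 129 + 125 + 98 + 99 + 122 + 177 + 140 + 85 = 975
—
[age_sum: age < 59 AND triage BETWEEN 2 AND 5]
patient=Jude: ✓ → 129
patient=Yara: ✓ → 125
patient=Farah: ✓ → 81
patient=Tara: ✗
patient=Mira: ✓ → 99
patient=Xiu: ✓ → 151
patient=Kai: ✓ → 122
patient=Bob: ✓ → 147
patient=Carmen: ✓ → 177
patient=Rosa: ✗
patient=Alice: ✓ → 85
age_sum = 129 + 125 + 81 + 99 + 151 + 122 + 147 + 177 + 85 = 1116

er_sum=975, age_sum=1116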